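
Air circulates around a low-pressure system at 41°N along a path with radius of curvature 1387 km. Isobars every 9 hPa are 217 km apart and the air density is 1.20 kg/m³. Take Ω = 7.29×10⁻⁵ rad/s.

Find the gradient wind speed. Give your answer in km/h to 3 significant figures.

106 km/h

Coriolis parameter at 41°N:
f = 2Ω sin φ = 2 × 7.29×10⁻⁵ × sin 41° = 9.57×10⁻⁵ s⁻¹
Pressure gradient: |∂P/∂n| = 900 Pa / 217000 m = 4.15×10⁻³ Pa/m
Geostrophic speed: V_g = |∂P/∂n|/(fρ) = 4.15×10⁻³/(9.57×10⁻⁵ × 1.20) = 36.1 m/s
Around a low, centrifugal force acts outward with Coriolis, so pressure-gradient force balances both:
(1/ρ)|∂P/∂n| = fV + V²/R  →  V² + fR·V − fR·V_g = 0
With fR = 9.57×10⁻⁵ × 1387×10³ m = 133 m/s:
V = [−fR + √((fR)² + 4 fR V_g)]/2 = [−133 + √(133² + 4×133×36.1)]/2 = 29.6 m/s
Subgeostrophic (V < V_g = 36.1 m/s), as expected around a low.
Converting: 29.6 m/s × 3.6 = 106 km/h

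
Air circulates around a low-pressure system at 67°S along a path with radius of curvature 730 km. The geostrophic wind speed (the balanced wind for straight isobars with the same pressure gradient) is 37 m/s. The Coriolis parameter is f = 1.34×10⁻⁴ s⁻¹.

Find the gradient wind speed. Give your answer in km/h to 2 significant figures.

100 km/h

Around a low, centrifugal force acts outward with Coriolis, so pressure-gradient force balances both:
(1/ρ)|∂P/∂n| = fV + V²/R  →  V² + fR·V − fR·V_g = 0
With fR = 1.34×10⁻⁴ × 730×10³ m = 97.8 m/s:
V = [−fR + √((fR)² + 4 fR V_g)]/2 = [−97.8 + √(97.8² + 4×97.8×37)]/2 = 28.6 m/s
Subgeostrophic (V < V_g = 37 m/s), as expected around a low.
Converting: 28.6 m/s × 3.6 = 100 km/h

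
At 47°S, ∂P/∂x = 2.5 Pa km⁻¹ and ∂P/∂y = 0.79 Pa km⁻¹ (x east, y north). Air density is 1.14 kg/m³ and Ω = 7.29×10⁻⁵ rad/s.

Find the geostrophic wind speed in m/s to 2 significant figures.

Coriolis parameter at 47°S:
f = 2Ω sin φ = 2 × 7.29×10⁻⁵ × sin 47° = 1.07×10⁻⁴ s⁻¹
In the Southern Hemisphere f is negative: f = −1.07×10⁻⁴ s⁻¹.
Component geostrophic relations (x east, y north):
u_g = −(1/(fρ)) ∂P/∂y,  v_g = (1/(fρ)) ∂P/∂x
u_g = −(0.79×10⁻³)/(−1.07×10⁻⁴ × 1.14) = 6.50 m/s;  v_g = (2.5×10⁻³)/(−1.07×10⁻⁴ × 1.14) = −20.6 m/s
|V_g| = √(u_g² + v_g²) = 21.6 m/s

22 m/s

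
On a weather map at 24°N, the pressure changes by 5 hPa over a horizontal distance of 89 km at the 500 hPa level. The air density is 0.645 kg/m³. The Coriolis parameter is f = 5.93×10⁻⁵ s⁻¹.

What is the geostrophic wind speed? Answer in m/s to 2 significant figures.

150 m/s

Pressure gradient: |∂P/∂n| = 500 Pa / 89000 m = 5.62×10⁻³ Pa/m
Geostrophic balance (pressure-gradient force = Coriolis force):
V_g = (1/(fρ)) |∂P/∂n| = 5.62×10⁻³ / (5.93×10⁻⁵ × 0.645) = 147 m/s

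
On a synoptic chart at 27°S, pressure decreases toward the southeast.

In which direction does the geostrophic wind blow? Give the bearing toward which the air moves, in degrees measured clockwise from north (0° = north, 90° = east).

The pressure-gradient force points toward the southeast (bearing 135°).
Geostrophic balance: in the Southern Hemisphere the Coriolis force deflects motion to the left, so the geostrophic wind blows 90° to the left of the pressure-gradient force (low pressure on the right).
Rotating 135° by 90° counterclockwise gives 045° — the wind blows toward the northeast.

045°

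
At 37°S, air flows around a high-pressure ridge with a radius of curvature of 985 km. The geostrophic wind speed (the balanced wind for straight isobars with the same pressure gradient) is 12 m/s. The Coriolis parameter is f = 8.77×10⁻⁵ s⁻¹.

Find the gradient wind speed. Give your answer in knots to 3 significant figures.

Around a high, pressure-gradient force acts outward with centrifugal, so Coriolis balances both:
fV = (1/ρ)|∂P/∂n| + V²/R  →  V² − fR·V + fR·V_g = 0
With fR = 8.77×10⁻⁵ × 985×10³ m = 86.4 m/s:
V = [fR − √((fR)² − 4 fR V_g)]/2 = [86.4 − √(86.4² − 4×86.4×12)]/2 = 14.4 m/s
Supergeostrophic (V > V_g = 12 m/s), as expected around a high.
Converting: 14.4 m/s × 1.944 = 28.0 knots

28.0 knots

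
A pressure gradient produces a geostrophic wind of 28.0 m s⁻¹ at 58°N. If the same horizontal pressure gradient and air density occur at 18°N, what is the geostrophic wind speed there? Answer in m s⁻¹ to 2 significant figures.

With the same pressure gradient and density, V_g ∝ 1/f ∝ 1/sin φ.
V₂ = V₁ · sin φ₁ / sin φ₂ = 28.0 × sin 58° / sin 18°
V₂ = 28.0 × 0.8480/0.3090 = 77 m s⁻¹

77 m s⁻¹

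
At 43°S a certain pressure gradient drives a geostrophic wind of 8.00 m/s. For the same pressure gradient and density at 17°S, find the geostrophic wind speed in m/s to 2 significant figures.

19 m/s

With the same pressure gradient and density, V_g ∝ 1/f ∝ 1/sin φ.
V₂ = V₁ · sin φ₁ / sin φ₂ = 8.00 × sin 43° / sin 17°
V₂ = 8.00 × 0.6820/0.2924 = 19 m/s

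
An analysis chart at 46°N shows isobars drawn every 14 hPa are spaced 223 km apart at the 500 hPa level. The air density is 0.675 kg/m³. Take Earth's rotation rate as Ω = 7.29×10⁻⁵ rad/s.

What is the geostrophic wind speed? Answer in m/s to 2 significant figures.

89 m/s

Coriolis parameter at 46°N:
f = 2Ω sin φ = 2 × 7.29×10⁻⁵ × sin 46° = 1.05×10⁻⁴ s⁻¹
Pressure gradient: |∂P/∂n| = 1400 Pa / 223000 m = 6.28×10⁻³ Pa/m
Geostrophic balance (pressure-gradient force = Coriolis force):
V_g = (1/(fρ)) |∂P/∂n| = 6.28×10⁻³ / (1.05×10⁻⁴ × 0.675) = 88.7 m/s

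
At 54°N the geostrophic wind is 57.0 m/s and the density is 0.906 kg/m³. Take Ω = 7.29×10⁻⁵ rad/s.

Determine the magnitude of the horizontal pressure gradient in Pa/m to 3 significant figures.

Coriolis parameter at 54°N:
f = 2Ω sin φ = 2 × 7.29×10⁻⁵ × sin 54° = 1.18×10⁻⁴ s⁻¹
Geostrophic balance rearranged: |∂P/∂n| = f ρ V_g
|∂P/∂n| = 1.18×10⁻⁴ × 0.906 × 57.0 = 6.09×10⁻³ Pa/m

6.09×10⁻³ Pa/m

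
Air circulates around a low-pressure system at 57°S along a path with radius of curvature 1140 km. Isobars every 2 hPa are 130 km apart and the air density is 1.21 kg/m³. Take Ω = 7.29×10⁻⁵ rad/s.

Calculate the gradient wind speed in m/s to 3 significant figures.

Coriolis parameter at 57°S:
f = 2Ω sin φ = 2 × 7.29×10⁻⁵ × sin 57° = 1.22×10⁻⁴ s⁻¹
Pressure gradient: |∂P/∂n| = 200 Pa / 130000 m = 1.54×10⁻³ Pa/m
Geostrophic speed: V_g = |∂P/∂n|/(fρ) = 1.54×10⁻³/(1.22×10⁻⁴ × 1.21) = 10.4 m/s
Around a low, centrifugal force acts outward with Coriolis, so pressure-gradient force balances both:
(1/ρ)|∂P/∂n| = fV + V²/R  →  V² + fR·V − fR·V_g = 0
With fR = 1.22×10⁻⁴ × 1140×10³ m = 139 m/s:
V = [−fR + √((fR)² + 4 fR V_g)]/2 = [−139 + √(139² + 4×139×10.4)]/2 = 9.72 m/s
Subgeostrophic (V < V_g = 10.4 m/s), as expected around a low.

9.72 m/s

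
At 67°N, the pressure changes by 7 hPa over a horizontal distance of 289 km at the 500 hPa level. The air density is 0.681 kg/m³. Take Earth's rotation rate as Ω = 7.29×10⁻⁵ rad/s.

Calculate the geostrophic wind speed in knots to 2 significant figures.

52 knots

Coriolis parameter at 67°N:
f = 2Ω sin φ = 2 × 7.29×10⁻⁵ × sin 67° = 1.34×10⁻⁴ s⁻¹
Pressure gradient: |∂P/∂n| = 700 Pa / 289000 m = 2.42×10⁻³ Pa/m
Geostrophic balance (pressure-gradient force = Coriolis force):
V_g = (1/(fρ)) |∂P/∂n| = 2.42×10⁻³ / (1.34×10⁻⁴ × 0.681) = 26.5 m/s
Converting: 26.5 m/s × 1.944 = 52 knots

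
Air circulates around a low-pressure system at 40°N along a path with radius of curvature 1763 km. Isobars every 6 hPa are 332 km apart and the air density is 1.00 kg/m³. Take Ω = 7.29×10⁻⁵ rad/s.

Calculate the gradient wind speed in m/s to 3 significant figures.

17.4 m/s

Coriolis parameter at 40°N:
f = 2Ω sin φ = 2 × 7.29×10⁻⁵ × sin 40° = 9.37×10⁻⁵ s⁻¹
Pressure gradient: |∂P/∂n| = 600 Pa / 332000 m = 1.81×10⁻³ Pa/m
Geostrophic speed: V_g = |∂P/∂n|/(fρ) = 1.81×10⁻³/(9.37×10⁻⁵ × 1.00) = 19.3 m/s
Around a low, centrifugal force acts outward with Coriolis, so pressure-gradient force balances both:
(1/ρ)|∂P/∂n| = fV + V²/R  →  V² + fR·V − fR·V_g = 0
With fR = 9.37×10⁻⁵ × 1763×10³ m = 165 m/s:
V = [−fR + √((fR)² + 4 fR V_g)]/2 = [−165 + √(165² + 4×165×19.3)]/2 = 17.4 m/s
Subgeostrophic (V < V_g = 19.3 m/s), as expected around a low.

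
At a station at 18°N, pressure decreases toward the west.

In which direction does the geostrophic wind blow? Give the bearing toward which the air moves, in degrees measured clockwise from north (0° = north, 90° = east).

000°

The pressure-gradient force points toward the west (bearing 270°).
Geostrophic balance: in the Northern Hemisphere the Coriolis force deflects motion to the right, so the geostrophic wind blows 90° to the right of the pressure-gradient force (low pressure on the left).
Rotating 270° by 90° clockwise gives 000° — the wind blows toward the north.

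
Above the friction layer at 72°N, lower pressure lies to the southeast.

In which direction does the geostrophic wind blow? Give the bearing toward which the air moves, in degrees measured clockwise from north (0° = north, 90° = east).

225°

The pressure-gradient force points toward the southeast (bearing 135°).
Geostrophic balance: in the Northern Hemisphere the Coriolis force deflects motion to the right, so the geostrophic wind blows 90° to the right of the pressure-gradient force (low pressure on the left).
Rotating 135° by 90° clockwise gives 225° — the wind blows toward the southwest.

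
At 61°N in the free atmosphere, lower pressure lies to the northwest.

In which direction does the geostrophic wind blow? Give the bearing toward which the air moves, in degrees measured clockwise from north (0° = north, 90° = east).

045°

The pressure-gradient force points toward the northwest (bearing 315°).
Geostrophic balance: in the Northern Hemisphere the Coriolis force deflects motion to the right, so the geostrophic wind blows 90° to the right of the pressure-gradient force (low pressure on the left).
Rotating 315° by 90° clockwise gives 045° — the wind blows toward the northeast.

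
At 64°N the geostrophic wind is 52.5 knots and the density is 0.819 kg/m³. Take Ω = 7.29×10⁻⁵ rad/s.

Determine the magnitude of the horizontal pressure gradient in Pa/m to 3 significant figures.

Coriolis parameter at 64°N:
f = 2Ω sin φ = 2 × 7.29×10⁻⁵ × sin 64° = 1.31×10⁻⁴ s⁻¹
Wind speed in SI: 52.5 knots = 27.0 m/s
Geostrophic balance rearranged: |∂P/∂n| = f ρ V_g
|∂P/∂n| = 1.31×10⁻⁴ × 0.819 × 27.0 = 2.90×10⁻³ Pa/m

2.90×10⁻³ Pa/m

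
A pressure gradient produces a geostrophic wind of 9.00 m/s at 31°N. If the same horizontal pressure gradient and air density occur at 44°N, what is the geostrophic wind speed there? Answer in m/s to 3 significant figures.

With the same pressure gradient and density, V_g ∝ 1/f ∝ 1/sin φ.
V₂ = V₁ · sin φ₁ / sin φ₂ = 9.00 × sin 31° / sin 44°
V₂ = 9.00 × 0.5150/0.6947 = 6.67 m/s

6.67 m/s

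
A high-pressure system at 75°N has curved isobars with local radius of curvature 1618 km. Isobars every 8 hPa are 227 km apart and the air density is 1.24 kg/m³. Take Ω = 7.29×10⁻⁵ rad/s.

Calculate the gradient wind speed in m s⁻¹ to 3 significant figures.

Coriolis parameter at 75°N:
f = 2Ω sin φ = 2 × 7.29×10⁻⁵ × sin 75° = 1.41×10⁻⁴ s⁻¹
Pressure gradient: |∂P/∂n| = 800 Pa / 227000 m = 3.52×10⁻³ Pa/m
Geostrophic speed: V_g = |∂P/∂n|/(fρ) = 3.52×10⁻³/(1.41×10⁻⁴ × 1.24) = 20.2 m/s
Around a high, pressure-gradient force acts outward with centrifugal, so Coriolis balances both:
fV = (1/ρ)|∂P/∂n| + V²/R  →  V² − fR·V + fR·V_g = 0
With fR = 1.41×10⁻⁴ × 1618×10³ m = 228 m/s:
V = [fR − √((fR)² − 4 fR V_g)]/2 = [228 − √(228² − 4×228×20.2)]/2 = 22.4 m/s
Supergeostrophic (V > V_g = 20.2 m/s), as expected around a high.

22.4 m s⁻¹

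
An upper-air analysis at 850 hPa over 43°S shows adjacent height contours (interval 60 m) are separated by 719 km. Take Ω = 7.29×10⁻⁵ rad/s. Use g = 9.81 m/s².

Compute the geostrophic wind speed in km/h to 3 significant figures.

Coriolis parameter at 43°S:
f = 2Ω sin φ = 2 × 7.29×10⁻⁵ × sin 43° = 9.94×10⁻⁵ s⁻¹
Height gradient: |∂Z/∂n| = 60 m / 719000 m = 8.34×10⁻⁵
On a pressure surface, geostrophic balance gives V_g = (g/f)|∂Z/∂n|:
V_g = 9.81 × 8.34×10⁻⁵ / 9.94×10⁻⁵ = 8.23 m/s
Converting: 8.23 m/s × 3.6 = 29.6 km/h

29.6 km/h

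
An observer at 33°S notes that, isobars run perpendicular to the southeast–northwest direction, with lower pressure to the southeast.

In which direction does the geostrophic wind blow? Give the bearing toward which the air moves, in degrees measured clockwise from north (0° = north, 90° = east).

The pressure-gradient force points toward the southeast (bearing 135°).
Geostrophic balance: in the Southern Hemisphere the Coriolis force deflects motion to the left, so the geostrophic wind blows 90° to the left of the pressure-gradient force (low pressure on the right).
Rotating 135° by 90° counterclockwise gives 045° — the wind blows toward the northeast.

045°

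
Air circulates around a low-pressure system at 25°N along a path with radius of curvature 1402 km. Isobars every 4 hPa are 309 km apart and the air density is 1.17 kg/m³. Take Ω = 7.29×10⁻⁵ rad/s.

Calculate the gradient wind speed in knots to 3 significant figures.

29.7 knots

Coriolis parameter at 25°N:
f = 2Ω sin φ = 2 × 7.29×10⁻⁵ × sin 25° = 6.16×10⁻⁵ s⁻¹
Pressure gradient: |∂P/∂n| = 400 Pa / 309000 m = 1.29×10⁻³ Pa/m
Geostrophic speed: V_g = |∂P/∂n|/(fρ) = 1.29×10⁻³/(6.16×10⁻⁵ × 1.17) = 18.0 m/s
Around a low, centrifugal force acts outward with Coriolis, so pressure-gradient force balances both:
(1/ρ)|∂P/∂n| = fV + V²/R  →  V² + fR·V − fR·V_g = 0
With fR = 6.16×10⁻⁵ × 1402×10³ m = 86.4 m/s:
V = [−fR + √((fR)² + 4 fR V_g)]/2 = [−86.4 + √(86.4² + 4×86.4×18)]/2 = 15.3 m/s
Subgeostrophic (V < V_g = 18 m/s), as expected around a low.
Converting: 15.3 m/s × 1.944 = 29.7 knots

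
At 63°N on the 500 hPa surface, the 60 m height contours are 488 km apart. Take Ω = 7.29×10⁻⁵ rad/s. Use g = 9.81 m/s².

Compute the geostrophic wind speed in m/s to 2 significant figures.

Coriolis parameter at 63°N:
f = 2Ω sin φ = 2 × 7.29×10⁻⁵ × sin 63° = 1.30×10⁻⁴ s⁻¹
Height gradient: |∂Z/∂n| = 60 m / 488000 m = 1.23×10⁻⁴
On a pressure surface, geostrophic balance gives V_g = (g/f)|∂Z/∂n|:
V_g = 9.81 × 1.23×10⁻⁴ / 1.30×10⁻⁴ = 9.28 m/s

9.3 m/s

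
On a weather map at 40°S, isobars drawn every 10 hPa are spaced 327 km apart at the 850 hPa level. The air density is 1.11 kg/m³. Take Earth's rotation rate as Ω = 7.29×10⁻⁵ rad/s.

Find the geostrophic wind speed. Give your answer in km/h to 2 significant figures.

Coriolis parameter at 40°S:
f = 2Ω sin φ = 2 × 7.29×10⁻⁵ × sin 40° = 9.37×10⁻⁵ s⁻¹
Pressure gradient: |∂P/∂n| = 1000 Pa / 327000 m = 3.06×10⁻³ Pa/m
Geostrophic balance (pressure-gradient force = Coriolis force):
V_g = (1/(fρ)) |∂P/∂n| = 3.06×10⁻³ / (9.37×10⁻⁵ × 1.11) = 29.4 m/s
Converting: 29.4 m/s × 3.6 = 110 km/h

110 km/h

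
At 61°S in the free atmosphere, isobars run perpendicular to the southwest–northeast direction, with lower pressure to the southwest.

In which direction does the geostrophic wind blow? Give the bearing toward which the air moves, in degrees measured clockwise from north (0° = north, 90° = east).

135°

The pressure-gradient force points toward the southwest (bearing 225°).
Geostrophic balance: in the Southern Hemisphere the Coriolis force deflects motion to the left, so the geostrophic wind blows 90° to the left of the pressure-gradient force (low pressure on the right).
Rotating 225° by 90° counterclockwise gives 135° — the wind blows toward the southeast.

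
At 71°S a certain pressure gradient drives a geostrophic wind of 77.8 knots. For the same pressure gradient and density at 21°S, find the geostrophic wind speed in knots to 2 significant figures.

With the same pressure gradient and density, V_g ∝ 1/f ∝ 1/sin φ.
V₂ = V₁ · sin φ₁ / sin φ₂ = 77.8 × sin 71° / sin 21°
V₂ = 77.8 × 0.9455/0.3584 = 210 knots

210 knots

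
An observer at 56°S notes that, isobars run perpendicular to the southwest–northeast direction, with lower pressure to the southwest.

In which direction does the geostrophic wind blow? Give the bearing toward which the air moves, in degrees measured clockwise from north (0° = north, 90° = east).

135°

The pressure-gradient force points toward the southwest (bearing 225°).
Geostrophic balance: in the Southern Hemisphere the Coriolis force deflects motion to the left, so the geostrophic wind blows 90° to the left of the pressure-gradient force (low pressure on the right).
Rotating 225° by 90° counterclockwise gives 135° — the wind blows toward the southeast.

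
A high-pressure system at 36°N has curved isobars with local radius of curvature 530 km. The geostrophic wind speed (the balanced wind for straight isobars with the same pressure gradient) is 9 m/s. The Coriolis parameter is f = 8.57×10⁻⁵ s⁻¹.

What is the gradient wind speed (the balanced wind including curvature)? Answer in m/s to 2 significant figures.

12 m/s

Around a high, pressure-gradient force acts outward with centrifugal, so Coriolis balances both:
fV = (1/ρ)|∂P/∂n| + V²/R  →  V² − fR·V + fR·V_g = 0
With fR = 8.57×10⁻⁵ × 530×10³ m = 45.4 m/s:
V = [fR − √((fR)² − 4 fR V_g)]/2 = [45.4 − √(45.4² − 4×45.4×9)]/2 = 12.4 m/s
Supergeostrophic (V > V_g = 9 m/s), as expected around a high.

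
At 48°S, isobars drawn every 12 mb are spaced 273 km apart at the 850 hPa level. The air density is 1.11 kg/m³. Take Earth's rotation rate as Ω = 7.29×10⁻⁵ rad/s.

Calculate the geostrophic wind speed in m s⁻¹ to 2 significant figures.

Coriolis parameter at 48°S:
f = 2Ω sin φ = 2 × 7.29×10⁻⁵ × sin 48° = 1.08×10⁻⁴ s⁻¹
Pressure gradient: |∂P/∂n| = 1200 Pa / 273000 m = 4.40×10⁻³ Pa/m
Geostrophic balance (pressure-gradient force = Coriolis force):
V_g = (1/(fρ)) |∂P/∂n| = 4.40×10⁻³ / (1.08×10⁻⁴ × 1.11) = 36.5 m/s

37 m s⁻¹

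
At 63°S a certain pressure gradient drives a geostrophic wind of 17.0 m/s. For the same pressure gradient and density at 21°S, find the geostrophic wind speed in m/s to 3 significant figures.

With the same pressure gradient and density, V_g ∝ 1/f ∝ 1/sin φ.
V₂ = V₁ · sin φ₁ / sin φ₂ = 17.0 × sin 63° / sin 21°
V₂ = 17.0 × 0.8910/0.3584 = 42.3 m/s

42.3 m/s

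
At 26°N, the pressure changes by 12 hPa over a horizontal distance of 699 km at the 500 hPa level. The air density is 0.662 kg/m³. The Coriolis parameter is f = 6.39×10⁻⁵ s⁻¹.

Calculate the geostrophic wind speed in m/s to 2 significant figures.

Pressure gradient: |∂P/∂n| = 1200 Pa / 699000 m = 1.72×10⁻³ Pa/m
Geostrophic balance (pressure-gradient force = Coriolis force):
V_g = (1/(fρ)) |∂P/∂n| = 1.72×10⁻³ / (6.39×10⁻⁵ × 0.662) = 40.6 m/s

41 m/s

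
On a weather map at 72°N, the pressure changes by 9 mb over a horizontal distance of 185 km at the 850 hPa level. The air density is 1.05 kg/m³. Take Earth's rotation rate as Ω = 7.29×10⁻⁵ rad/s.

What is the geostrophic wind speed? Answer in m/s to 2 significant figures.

Coriolis parameter at 72°N:
f = 2Ω sin φ = 2 × 7.29×10⁻⁵ × sin 72° = 1.39×10⁻⁴ s⁻¹
Pressure gradient: |∂P/∂n| = 900 Pa / 185000 m = 4.86×10⁻³ Pa/m
Geostrophic balance (pressure-gradient force = Coriolis force):
V_g = (1/(fρ)) |∂P/∂n| = 4.86×10⁻³ / (1.39×10⁻⁴ × 1.05) = 33.4 m/s

33 m/s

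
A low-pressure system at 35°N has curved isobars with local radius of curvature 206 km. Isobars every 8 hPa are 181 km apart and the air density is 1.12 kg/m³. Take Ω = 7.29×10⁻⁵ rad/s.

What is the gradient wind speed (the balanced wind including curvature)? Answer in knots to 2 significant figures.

41 knots

Coriolis parameter at 35°N:
f = 2Ω sin φ = 2 × 7.29×10⁻⁵ × sin 35° = 8.36×10⁻⁵ s⁻¹
Pressure gradient: |∂P/∂n| = 800 Pa / 181000 m = 4.42×10⁻³ Pa/m
Geostrophic speed: V_g = |∂P/∂n|/(fρ) = 4.42×10⁻³/(8.36×10⁻⁵ × 1.12) = 47.2 m/s
Around a low, centrifugal force acts outward with Coriolis, so pressure-gradient force balances both:
(1/ρ)|∂P/∂n| = fV + V²/R  →  V² + fR·V − fR·V_g = 0
With fR = 8.36×10⁻⁵ × 206×10³ m = 17.2 m/s:
V = [−fR + √((fR)² + 4 fR V_g)]/2 = [−17.2 + √(17.2² + 4×17.2×47.2)]/2 = 21.2 m/s
Subgeostrophic (V < V_g = 47.2 m/s), as expected around a low.
Converting: 21.2 m/s × 1.944 = 41 knots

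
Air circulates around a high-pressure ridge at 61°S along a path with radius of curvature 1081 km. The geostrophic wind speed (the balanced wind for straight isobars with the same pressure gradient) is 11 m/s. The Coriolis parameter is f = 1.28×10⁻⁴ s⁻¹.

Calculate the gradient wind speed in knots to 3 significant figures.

23.4 knots

Around a high, pressure-gradient force acts outward with centrifugal, so Coriolis balances both:
fV = (1/ρ)|∂P/∂n| + V²/R  →  V² − fR·V + fR·V_g = 0
With fR = 1.28×10⁻⁴ × 1081×10³ m = 138 m/s:
V = [fR − √((fR)² − 4 fR V_g)]/2 = [138 − √(138² − 4×138×11)]/2 = 12 m/s
Supergeostrophic (V > V_g = 11 m/s), as expected around a high.
Converting: 12 m/s × 1.944 = 23.4 knots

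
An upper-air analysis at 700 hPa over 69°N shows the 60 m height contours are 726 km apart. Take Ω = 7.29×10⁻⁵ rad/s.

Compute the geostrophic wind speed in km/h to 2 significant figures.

Coriolis parameter at 69°N:
f = 2Ω sin φ = 2 × 7.29×10⁻⁵ × sin 69° = 1.36×10⁻⁴ s⁻¹
Height gradient: |∂Z/∂n| = 60 m / 726000 m = 8.26×10⁻⁵
On a pressure surface, geostrophic balance gives V_g = (g/f)|∂Z/∂n|:
V_g = 9.81 × 8.26×10⁻⁵ / 1.36×10⁻⁴ = 5.96 m/s
Converting: 5.96 m/s × 3.6 = 21 km/h

21 km/h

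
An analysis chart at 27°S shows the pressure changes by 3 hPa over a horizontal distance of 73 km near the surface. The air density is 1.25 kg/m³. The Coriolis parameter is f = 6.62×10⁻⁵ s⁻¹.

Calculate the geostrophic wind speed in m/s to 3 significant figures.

49.7 m/s

Pressure gradient: |∂P/∂n| = 300 Pa / 73000 m = 4.11×10⁻³ Pa/m
Geostrophic balance (pressure-gradient force = Coriolis force):
V_g = (1/(fρ)) |∂P/∂n| = 4.11×10⁻³ / (6.62×10⁻⁵ × 1.25) = 49.7 m/s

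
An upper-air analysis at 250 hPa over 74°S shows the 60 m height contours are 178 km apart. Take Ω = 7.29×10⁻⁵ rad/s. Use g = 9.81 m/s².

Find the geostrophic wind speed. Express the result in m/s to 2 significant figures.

24 m/s

Coriolis parameter at 74°S:
f = 2Ω sin φ = 2 × 7.29×10⁻⁵ × sin 74° = 1.40×10⁻⁴ s⁻¹
Height gradient: |∂Z/∂n| = 60 m / 178000 m = 3.37×10⁻⁴
On a pressure surface, geostrophic balance gives V_g = (g/f)|∂Z/∂n|:
V_g = 9.81 × 3.37×10⁻⁴ / 1.40×10⁻⁴ = 23.6 m/s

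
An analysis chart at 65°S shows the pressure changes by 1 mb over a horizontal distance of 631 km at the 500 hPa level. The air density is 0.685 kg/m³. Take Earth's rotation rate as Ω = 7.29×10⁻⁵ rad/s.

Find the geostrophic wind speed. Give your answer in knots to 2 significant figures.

Coriolis parameter at 65°S:
f = 2Ω sin φ = 2 × 7.29×10⁻⁵ × sin 65° = 1.32×10⁻⁴ s⁻¹
Pressure gradient: |∂P/∂n| = 100 Pa / 631000 m = 1.58×10⁻⁴ Pa/m
Geostrophic balance (pressure-gradient force = Coriolis force):
V_g = (1/(fρ)) |∂P/∂n| = 1.58×10⁻⁴ / (1.32×10⁻⁴ × 0.685) = 1.75 m/s
Converting: 1.75 m/s × 1.944 = 3.4 knots

3.4 knots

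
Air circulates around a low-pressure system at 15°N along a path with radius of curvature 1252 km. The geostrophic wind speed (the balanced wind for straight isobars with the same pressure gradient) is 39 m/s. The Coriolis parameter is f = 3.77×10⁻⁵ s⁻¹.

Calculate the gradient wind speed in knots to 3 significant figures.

Around a low, centrifugal force acts outward with Coriolis, so pressure-gradient force balances both:
(1/ρ)|∂P/∂n| = fV + V²/R  →  V² + fR·V − fR·V_g = 0
With fR = 3.77×10⁻⁵ × 1252×10³ m = 47.2 m/s:
V = [−fR + √((fR)² + 4 fR V_g)]/2 = [−47.2 + √(47.2² + 4×47.2×39)]/2 = 25.4 m/s
Subgeostrophic (V < V_g = 39 m/s), as expected around a low.
Converting: 25.4 m/s × 1.944 = 49.3 knots

49.3 knots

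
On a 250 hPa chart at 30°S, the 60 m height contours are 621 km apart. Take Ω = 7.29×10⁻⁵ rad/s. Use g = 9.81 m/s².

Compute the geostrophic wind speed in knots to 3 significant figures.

25.3 knots

Coriolis parameter at 30°S:
f = 2Ω sin φ = 2 × 7.29×10⁻⁵ × sin 30° = 7.29×10⁻⁵ s⁻¹
Height gradient: |∂Z/∂n| = 60 m / 621000 m = 9.66×10⁻⁵
On a pressure surface, geostrophic balance gives V_g = (g/f)|∂Z/∂n|:
V_g = 9.81 × 9.66×10⁻⁵ / 7.29×10⁻⁵ = 13.0 m/s
Converting: 13.0 m/s × 1.944 = 25.3 knots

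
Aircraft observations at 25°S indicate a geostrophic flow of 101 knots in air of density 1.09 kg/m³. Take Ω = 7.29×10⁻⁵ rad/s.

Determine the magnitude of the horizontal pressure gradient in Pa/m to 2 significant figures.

3.5×10⁻³ Pa/m

Coriolis parameter at 25°S:
f = 2Ω sin φ = 2 × 7.29×10⁻⁵ × sin 25° = 6.16×10⁻⁵ s⁻¹
Wind speed in SI: 101 knots = 52.0 m/s
Geostrophic balance rearranged: |∂P/∂n| = f ρ V_g
|∂P/∂n| = 6.16×10⁻⁵ × 1.09 × 52.0 = 3.49×10⁻³ Pa/m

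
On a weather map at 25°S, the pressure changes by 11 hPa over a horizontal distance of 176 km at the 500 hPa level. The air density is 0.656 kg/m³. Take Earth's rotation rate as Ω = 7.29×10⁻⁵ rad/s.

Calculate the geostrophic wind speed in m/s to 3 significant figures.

155 m/s

Coriolis parameter at 25°S:
f = 2Ω sin φ = 2 × 7.29×10⁻⁵ × sin 25° = 6.16×10⁻⁵ s⁻¹
Pressure gradient: |∂P/∂n| = 1100 Pa / 176000 m = 6.25×10⁻³ Pa/m
Geostrophic balance (pressure-gradient force = Coriolis force):
V_g = (1/(fρ)) |∂P/∂n| = 6.25×10⁻³ / (6.16×10⁻⁵ × 0.656) = 155 m/s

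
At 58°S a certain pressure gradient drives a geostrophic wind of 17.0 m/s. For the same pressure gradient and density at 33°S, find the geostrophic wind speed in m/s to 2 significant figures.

26 m/s

With the same pressure gradient and density, V_g ∝ 1/f ∝ 1/sin φ.
V₂ = V₁ · sin φ₁ / sin φ₂ = 17.0 × sin 58° / sin 33°
V₂ = 17.0 × 0.8480/0.5446 = 26 m/s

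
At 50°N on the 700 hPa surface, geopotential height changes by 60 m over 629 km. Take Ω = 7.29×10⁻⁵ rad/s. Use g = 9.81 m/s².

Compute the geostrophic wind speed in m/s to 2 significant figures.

8.4 m/s

Coriolis parameter at 50°N:
f = 2Ω sin φ = 2 × 7.29×10⁻⁵ × sin 50° = 1.12×10⁻⁴ s⁻¹
Height gradient: |∂Z/∂n| = 60 m / 629000 m = 9.54×10⁻⁵
On a pressure surface, geostrophic balance gives V_g = (g/f)|∂Z/∂n|:
V_g = 9.81 × 9.54×10⁻⁵ / 1.12×10⁻⁴ = 8.38 m/s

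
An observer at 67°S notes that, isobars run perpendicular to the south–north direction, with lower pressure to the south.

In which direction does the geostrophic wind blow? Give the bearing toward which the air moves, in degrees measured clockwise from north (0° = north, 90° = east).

The pressure-gradient force points toward the south (bearing 180°).
Geostrophic balance: in the Southern Hemisphere the Coriolis force deflects motion to the left, so the geostrophic wind blows 90° to the left of the pressure-gradient force (low pressure on the right).
Rotating 180° by 90° counterclockwise gives 090° — the wind blows toward the east.

090°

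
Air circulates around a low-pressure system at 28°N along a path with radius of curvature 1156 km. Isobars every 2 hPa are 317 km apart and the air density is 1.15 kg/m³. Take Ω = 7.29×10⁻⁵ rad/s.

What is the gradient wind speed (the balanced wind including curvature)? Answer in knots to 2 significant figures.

14 knots

Coriolis parameter at 28°N:
f = 2Ω sin φ = 2 × 7.29×10⁻⁵ × sin 28° = 6.84×10⁻⁵ s⁻¹
Pressure gradient: |∂P/∂n| = 200 Pa / 317000 m = 6.31×10⁻⁴ Pa/m
Geostrophic speed: V_g = |∂P/∂n|/(fρ) = 6.31×10⁻⁴/(6.84×10⁻⁵ × 1.15) = 8.02 m/s
Around a low, centrifugal force acts outward with Coriolis, so pressure-gradient force balances both:
(1/ρ)|∂P/∂n| = fV + V²/R  →  V² + fR·V − fR·V_g = 0
With fR = 6.84×10⁻⁵ × 1156×10³ m = 79.1 m/s:
V = [−fR + √((fR)² + 4 fR V_g)]/2 = [−79.1 + √(79.1² + 4×79.1×8.02)]/2 = 7.34 m/s
Subgeostrophic (V < V_g = 8.02 m/s), as expected around a low.
Converting: 7.34 m/s × 1.944 = 14 knots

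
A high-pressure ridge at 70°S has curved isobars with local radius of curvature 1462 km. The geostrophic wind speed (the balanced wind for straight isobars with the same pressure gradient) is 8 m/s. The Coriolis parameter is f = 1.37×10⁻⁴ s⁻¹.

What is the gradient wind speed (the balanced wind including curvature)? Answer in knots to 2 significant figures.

Around a high, pressure-gradient force acts outward with centrifugal, so Coriolis balances both:
fV = (1/ρ)|∂P/∂n| + V²/R  →  V² − fR·V + fR·V_g = 0
With fR = 1.37×10⁻⁴ × 1462×10³ m = 200 m/s:
V = [fR − √((fR)² − 4 fR V_g)]/2 = [200 − √(200² − 4×200×8)]/2 = 8.35 m/s
Supergeostrophic (V > V_g = 8 m/s), as expected around a high.
Converting: 8.35 m/s × 1.944 = 16 knots

16 knots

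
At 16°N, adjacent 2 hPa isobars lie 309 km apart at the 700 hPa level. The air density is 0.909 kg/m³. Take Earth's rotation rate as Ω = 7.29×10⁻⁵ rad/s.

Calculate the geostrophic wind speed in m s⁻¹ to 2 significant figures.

Coriolis parameter at 16°N:
f = 2Ω sin φ = 2 × 7.29×10⁻⁵ × sin 16° = 4.02×10⁻⁵ s⁻¹
Pressure gradient: |∂P/∂n| = 200 Pa / 309000 m = 6.47×10⁻⁴ Pa/m
Geostrophic balance (pressure-gradient force = Coriolis force):
V_g = (1/(fρ)) |∂P/∂n| = 6.47×10⁻⁴ / (4.02×10⁻⁵ × 0.909) = 17.7 m/s

18 m s⁻¹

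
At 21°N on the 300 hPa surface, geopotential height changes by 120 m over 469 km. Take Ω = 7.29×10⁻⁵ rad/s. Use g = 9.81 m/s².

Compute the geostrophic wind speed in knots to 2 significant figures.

93 knots

Coriolis parameter at 21°N:
f = 2Ω sin φ = 2 × 7.29×10⁻⁵ × sin 21° = 5.23×10⁻⁵ s⁻¹
Height gradient: |∂Z/∂n| = 120 m / 469000 m = 2.56×10⁻⁴
On a pressure surface, geostrophic balance gives V_g = (g/f)|∂Z/∂n|:
V_g = 9.81 × 2.56×10⁻⁴ / 5.23×10⁻⁵ = 48.0 m/s
Converting: 48.0 m/s × 1.944 = 93 knots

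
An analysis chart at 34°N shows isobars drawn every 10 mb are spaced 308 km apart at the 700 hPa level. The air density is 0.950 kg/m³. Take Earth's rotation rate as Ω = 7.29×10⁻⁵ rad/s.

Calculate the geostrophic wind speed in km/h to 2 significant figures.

150 km/h

Coriolis parameter at 34°N:
f = 2Ω sin φ = 2 × 7.29×10⁻⁵ × sin 34° = 8.15×10⁻⁵ s⁻¹
Pressure gradient: |∂P/∂n| = 1000 Pa / 308000 m = 3.25×10⁻³ Pa/m
Geostrophic balance (pressure-gradient force = Coriolis force):
V_g = (1/(fρ)) |∂P/∂n| = 3.25×10⁻³ / (8.15×10⁻⁵ × 0.950) = 41.9 m/s
Converting: 41.9 m/s × 3.6 = 150 km/h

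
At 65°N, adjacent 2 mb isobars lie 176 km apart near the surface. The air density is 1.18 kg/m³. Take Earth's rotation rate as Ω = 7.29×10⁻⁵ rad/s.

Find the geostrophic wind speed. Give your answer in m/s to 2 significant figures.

Coriolis parameter at 65°N:
f = 2Ω sin φ = 2 × 7.29×10⁻⁵ × sin 65° = 1.32×10⁻⁴ s⁻¹
Pressure gradient: |∂P/∂n| = 200 Pa / 176000 m = 1.14×10⁻³ Pa/m
Geostrophic balance (pressure-gradient force = Coriolis force):
V_g = (1/(fρ)) |∂P/∂n| = 1.14×10⁻³ / (1.32×10⁻⁴ × 1.18) = 7.29 m/s

7.3 m/s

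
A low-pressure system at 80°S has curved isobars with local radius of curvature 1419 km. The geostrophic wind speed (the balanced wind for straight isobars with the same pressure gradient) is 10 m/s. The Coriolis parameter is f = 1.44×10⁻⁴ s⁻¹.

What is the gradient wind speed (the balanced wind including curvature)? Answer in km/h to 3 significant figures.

34.4 km/h

Around a low, centrifugal force acts outward with Coriolis, so pressure-gradient force balances both:
(1/ρ)|∂P/∂n| = fV + V²/R  →  V² + fR·V − fR·V_g = 0
With fR = 1.44×10⁻⁴ × 1419×10³ m = 204 m/s:
V = [−fR + √((fR)² + 4 fR V_g)]/2 = [−204 + √(204² + 4×204×10)]/2 = 9.55 m/s
Subgeostrophic (V < V_g = 10 m/s), as expected around a low.
Converting: 9.55 m/s × 3.6 = 34.4 km/h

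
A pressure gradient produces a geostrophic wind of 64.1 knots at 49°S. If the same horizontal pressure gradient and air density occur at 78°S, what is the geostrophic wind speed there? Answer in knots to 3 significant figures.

With the same pressure gradient and density, V_g ∝ 1/f ∝ 1/sin φ.
V₂ = V₁ · sin φ₁ / sin φ₂ = 64.1 × sin 49° / sin 78°
V₂ = 64.1 × 0.7547/0.9781 = 49.5 knots

49.5 knots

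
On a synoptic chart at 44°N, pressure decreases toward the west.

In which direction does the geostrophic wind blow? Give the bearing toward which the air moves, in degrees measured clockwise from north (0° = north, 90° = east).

The pressure-gradient force points toward the west (bearing 270°).
Geostrophic balance: in the Northern Hemisphere the Coriolis force deflects motion to the right, so the geostrophic wind blows 90° to the right of the pressure-gradient force (low pressure on the left).
Rotating 270° by 90° clockwise gives 000° — the wind blows toward the north.

000°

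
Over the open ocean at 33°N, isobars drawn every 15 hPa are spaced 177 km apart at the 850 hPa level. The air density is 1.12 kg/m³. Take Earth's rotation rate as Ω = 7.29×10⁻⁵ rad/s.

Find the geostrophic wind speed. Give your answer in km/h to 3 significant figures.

Coriolis parameter at 33°N:
f = 2Ω sin φ = 2 × 7.29×10⁻⁵ × sin 33° = 7.94×10⁻⁵ s⁻¹
Pressure gradient: |∂P/∂n| = 1500 Pa / 177000 m = 8.47×10⁻³ Pa/m
Geostrophic balance (pressure-gradient force = Coriolis force):
V_g = (1/(fρ)) |∂P/∂n| = 8.47×10⁻³ / (7.94×10⁻⁵ × 1.12) = 95.3 m/s
Converting: 95.3 m/s × 3.6 = 343 km/h

343 km/h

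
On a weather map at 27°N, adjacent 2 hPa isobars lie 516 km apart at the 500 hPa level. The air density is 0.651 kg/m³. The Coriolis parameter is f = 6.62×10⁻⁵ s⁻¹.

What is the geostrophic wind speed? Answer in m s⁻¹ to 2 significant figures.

Pressure gradient: |∂P/∂n| = 200 Pa / 516000 m = 3.88×10⁻⁴ Pa/m
Geostrophic balance (pressure-gradient force = Coriolis force):
V_g = (1/(fρ)) |∂P/∂n| = 3.88×10⁻⁴ / (6.62×10⁻⁵ × 0.651) = 8.99 m/s

9.0 m s⁻¹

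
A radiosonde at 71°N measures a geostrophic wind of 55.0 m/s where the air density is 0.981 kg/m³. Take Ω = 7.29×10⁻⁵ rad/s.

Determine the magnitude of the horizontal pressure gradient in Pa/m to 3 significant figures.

Coriolis parameter at 71°N:
f = 2Ω sin φ = 2 × 7.29×10⁻⁵ × sin 71° = 1.38×10⁻⁴ s⁻¹
Geostrophic balance rearranged: |∂P/∂n| = f ρ V_g
|∂P/∂n| = 1.38×10⁻⁴ × 0.981 × 55.0 = 7.44×10⁻³ Pa/m

7.44×10⁻³ Pa/m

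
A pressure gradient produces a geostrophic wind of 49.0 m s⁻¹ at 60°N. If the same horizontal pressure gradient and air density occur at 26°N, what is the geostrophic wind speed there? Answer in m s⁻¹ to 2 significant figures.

With the same pressure gradient and density, V_g ∝ 1/f ∝ 1/sin φ.
V₂ = V₁ · sin φ₁ / sin φ₂ = 49.0 × sin 60° / sin 26°
V₂ = 49.0 × 0.8660/0.4384 = 97 m s⁻¹

97 m s⁻¹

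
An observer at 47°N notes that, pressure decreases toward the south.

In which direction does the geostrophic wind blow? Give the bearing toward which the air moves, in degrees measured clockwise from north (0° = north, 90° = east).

270°

The pressure-gradient force points toward the south (bearing 180°).
Geostrophic balance: in the Northern Hemisphere the Coriolis force deflects motion to the right, so the geostrophic wind blows 90° to the right of the pressure-gradient force (low pressure on the left).
Rotating 180° by 90° clockwise gives 270° — the wind blows toward the west.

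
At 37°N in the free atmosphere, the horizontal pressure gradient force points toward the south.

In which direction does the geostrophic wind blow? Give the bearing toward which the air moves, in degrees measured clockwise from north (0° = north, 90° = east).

270°

The pressure-gradient force points toward the south (bearing 180°).
Geostrophic balance: in the Northern Hemisphere the Coriolis force deflects motion to the right, so the geostrophic wind blows 90° to the right of the pressure-gradient force (low pressure on the left).
Rotating 180° by 90° clockwise gives 270° — the wind blows toward the west.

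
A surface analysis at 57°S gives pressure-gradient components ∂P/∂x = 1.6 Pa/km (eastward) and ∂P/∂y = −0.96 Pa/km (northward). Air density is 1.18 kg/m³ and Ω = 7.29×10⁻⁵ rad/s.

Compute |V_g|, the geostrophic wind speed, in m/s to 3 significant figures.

12.9 m/s

Coriolis parameter at 57°S:
f = 2Ω sin φ = 2 × 7.29×10⁻⁵ × sin 57° = 1.22×10⁻⁴ s⁻¹
In the Southern Hemisphere f is negative: f = −1.22×10⁻⁴ s⁻¹.
Component geostrophic relations (x east, y north):
u_g = −(1/(fρ)) ∂P/∂y,  v_g = (1/(fρ)) ∂P/∂x
u_g = −(−0.96×10⁻³)/(−1.22×10⁻⁴ × 1.18) = −6.65 m/s;  v_g = (1.6×10⁻³)/(−1.22×10⁻⁴ × 1.18) = −11.1 m/s
|V_g| = √(u_g² + v_g²) = 12.9 m/s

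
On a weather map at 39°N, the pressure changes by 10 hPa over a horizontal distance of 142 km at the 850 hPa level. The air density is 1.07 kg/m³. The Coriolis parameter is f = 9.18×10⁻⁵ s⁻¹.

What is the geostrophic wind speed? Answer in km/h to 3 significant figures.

258 km/h

Pressure gradient: |∂P/∂n| = 1000 Pa / 142000 m = 7.04×10⁻³ Pa/m
Geostrophic balance (pressure-gradient force = Coriolis force):
V_g = (1/(fρ)) |∂P/∂n| = 7.04×10⁻³ / (9.18×10⁻⁵ × 1.07) = 71.7 m/s
Converting: 71.7 m/s × 3.6 = 258 km/h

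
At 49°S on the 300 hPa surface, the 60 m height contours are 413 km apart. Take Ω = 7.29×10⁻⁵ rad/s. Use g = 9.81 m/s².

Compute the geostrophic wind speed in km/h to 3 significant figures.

46.6 km/h

Coriolis parameter at 49°S:
f = 2Ω sin φ = 2 × 7.29×10⁻⁵ × sin 49° = 1.10×10⁻⁴ s⁻¹
Height gradient: |∂Z/∂n| = 60 m / 413000 m = 1.45×10⁻⁴
On a pressure surface, geostrophic balance gives V_g = (g/f)|∂Z/∂n|:
V_g = 9.81 × 1.45×10⁻⁴ / 1.10×10⁻⁴ = 13.0 m/s
Converting: 13.0 m/s × 3.6 = 46.6 km/h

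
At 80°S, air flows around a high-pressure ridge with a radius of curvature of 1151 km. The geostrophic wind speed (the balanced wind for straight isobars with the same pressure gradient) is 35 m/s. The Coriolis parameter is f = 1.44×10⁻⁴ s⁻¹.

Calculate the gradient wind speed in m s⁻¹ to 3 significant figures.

Around a high, pressure-gradient force acts outward with centrifugal, so Coriolis balances both:
fV = (1/ρ)|∂P/∂n| + V²/R  →  V² − fR·V + fR·V_g = 0
With fR = 1.44×10⁻⁴ × 1151×10³ m = 166 m/s:
V = [fR − √((fR)² − 4 fR V_g)]/2 = [166 − √(166² − 4×166×35)]/2 = 50.2 m/s
Supergeostrophic (V > V_g = 35 m/s), as expected around a high.

50.2 m s⁻¹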